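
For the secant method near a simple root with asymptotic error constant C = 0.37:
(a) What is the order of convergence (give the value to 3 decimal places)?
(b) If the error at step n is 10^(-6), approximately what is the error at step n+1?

(a) Secant method has superlinear convergence with order φ = (1+√5)/2 ≈ 1.618.
    This means |e_{n+1}| ≈ C|e_n|^1.618.

(b) With |e_n| = 10^(-6) and C = 0.37:
    |e_{n+1}| ≈ 0.37 × (10^(-6))^1.618 = 0.37 × 10^(-9.71)

(a) ≈ 1.618 (golden ratio); (b) |e_{n+1}| ≈ 7.244e-11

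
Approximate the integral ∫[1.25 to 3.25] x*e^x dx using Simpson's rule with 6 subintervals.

f(x) = x*e^x
a = 1.25, b = 3.25, n = 6
h = (b - a)/n = 0.333333

Simpson's rule: (h/3)[f(x₀) + 4f(x₁) + 2f(x₂) + ... + f(xₙ)]

x_0 = 1.2500, f(x_0) = 4.362929, coefficient = 1
x_1 = 1.5833, f(x_1) = 7.712679, coefficient = 4
x_2 = 1.9167, f(x_2) = 13.029998, coefficient = 2
x_3 = 2.2500, f(x_3) = 21.347406, coefficient = 4
x_4 = 2.5833, f(x_4) = 34.206439, coefficient = 2
x_5 = 2.9167, f(x_5) = 53.898793, coefficient = 4
x_6 = 3.2500, f(x_6) = 83.818605, coefficient = 1

I ≈ (0.333333/3) × 514.489918 = 57.165546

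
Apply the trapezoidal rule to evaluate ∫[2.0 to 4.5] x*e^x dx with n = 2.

f(x) = x*e^x
a = 2.0, b = 4.5, n = 2
h = (b - a)/n = 1.250000

Trapezoidal rule: (h/2)[f(x₀) + 2f(x₁) + 2f(x₂) + ... + f(xₙ)]

x_0 = 2.0000, f(x_0) = 14.778112, coefficient = 1
x_1 = 3.2500, f(x_1) = 83.818605, coefficient = 2
x_2 = 4.5000, f(x_2) = 405.077091, coefficient = 1

I ≈ (1.250000/2) × 587.492413 = 367.182758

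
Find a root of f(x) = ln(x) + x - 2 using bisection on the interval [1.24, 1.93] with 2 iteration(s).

f(x) = ln(x) + x - 2
Initial interval: [1.24, 1.93]

Iteration 1:
  c_1 = (1.240000 + 1.930000)/2 = 1.585000
  f(c_1) = f(1.585000) = 0.045584
  f(a) × f(c) < 0, new interval: [1.240000, 1.585000]
Iteration 2:
  c_2 = (1.240000 + 1.585000)/2 = 1.412500
  f(c_2) = f(1.412500) = -0.242139
  f(a) × f(c) ≥ 0, new interval: [1.412500, 1.585000]

After 2 iteration(s), the approximation is c_2 = 1.412500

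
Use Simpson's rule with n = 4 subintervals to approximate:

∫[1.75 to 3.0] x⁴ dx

f(x) = x⁴
a = 1.75, b = 3.0, n = 4
h = (b - a)/n = 0.312500

Simpson's rule: (h/3)[f(x₀) + 4f(x₁) + 2f(x₂) + ... + f(xₙ)]

x_0 = 1.7500, f(x_0) = 9.378906, coefficient = 1
x_1 = 2.0625, f(x_1) = 18.095718, coefficient = 4
x_2 = 2.3750, f(x_2) = 31.816650, coefficient = 2
x_3 = 2.6875, f(x_3) = 52.166763, coefficient = 4
x_4 = 3.0000, f(x_4) = 81.000000, coefficient = 1

I ≈ (0.312500/3) × 435.062134 = 45.318972
Exact value: 45.317383
Error: 0.001589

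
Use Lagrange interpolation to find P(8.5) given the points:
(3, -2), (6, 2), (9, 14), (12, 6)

Lagrange interpolation formula:
P(x) = Σ yᵢ × Lᵢ(x)
where Lᵢ(x) = Π_{j≠i} (x - xⱼ)/(xᵢ - xⱼ)

L_0(8.5) = (8.5 - 6)/(3 - 6) × (8.5 - 9)/(3 - 9) × (8.5 - 12)/(3 - 12) = -0.027006
L_1(8.5) = (8.5 - 3)/(6 - 3) × (8.5 - 9)/(6 - 9) × (8.5 - 12)/(6 - 12) = 0.178241
L_2(8.5) = (8.5 - 3)/(9 - 3) × (8.5 - 6)/(9 - 6) × (8.5 - 12)/(9 - 12) = 0.891204
L_3(8.5) = (8.5 - 3)/(12 - 3) × (8.5 - 6)/(12 - 6) × (8.5 - 9)/(12 - 9) = -0.042438

P(8.5) = (-2)×L_0(8.5) + 2×L_1(8.5) + 14×L_2(8.5) + 6×L_3(8.5)
P(8.5) = 12.632716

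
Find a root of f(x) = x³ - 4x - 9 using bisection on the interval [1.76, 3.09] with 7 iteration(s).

f(x) = x³ - 4x - 9
Initial interval: [1.76, 3.09]

Iteration 1:
  c_1 = (1.760000 + 3.090000)/2 = 2.425000
  f(c_1) = f(2.425000) = -4.439484
  f(a) × f(c) ≥ 0, new interval: [2.425000, 3.090000]
Iteration 2:
  c_2 = (2.425000 + 3.090000)/2 = 2.757500
  f(c_2) = f(2.757500) = 0.937496
  f(a) × f(c) < 0, new interval: [2.425000, 2.757500]
Iteration 3:
  c_3 = (2.425000 + 2.757500)/2 = 2.591250
  f(c_3) = f(2.591250) = -1.965853
  f(a) × f(c) ≥ 0, new interval: [2.591250, 2.757500]
Iteration 4:
  c_4 = (2.591250 + 2.757500)/2 = 2.674375
  f(c_4) = f(2.674375) = -0.569617
  f(a) × f(c) ≥ 0, new interval: [2.674375, 2.757500]
Iteration 5:
  c_5 = (2.674375 + 2.757500)/2 = 2.715937
  f(c_5) = f(2.715937) = 0.169865
  f(a) × f(c) < 0, new interval: [2.674375, 2.715937]
Iteration 6:
  c_6 = (2.674375 + 2.715937)/2 = 2.695156
  f(c_6) = f(2.695156) = -0.203368
  f(a) × f(c) ≥ 0, new interval: [2.695156, 2.715937]
Iteration 7:
  c_7 = (2.695156 + 2.715937)/2 = 2.705547
  f(c_7) = f(2.705547) = -0.017628
  f(a) × f(c) ≥ 0, new interval: [2.705547, 2.715937]

After 7 iteration(s), the approximation is c_7 = 2.705547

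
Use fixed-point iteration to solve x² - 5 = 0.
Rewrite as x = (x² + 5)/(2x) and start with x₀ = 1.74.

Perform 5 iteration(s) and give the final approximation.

Equation: x² - 5 = 0
Fixed-point form: x = (x² + 5)/(2x)
x₀ = 1.74

x_1 = g(1.740000) = 2.306782
x_2 = g(2.306782) = 2.237152
x_3 = g(2.237152) = 2.236068
x_4 = g(2.236068) = 2.236068
x_5 = g(2.236068) = 2.236068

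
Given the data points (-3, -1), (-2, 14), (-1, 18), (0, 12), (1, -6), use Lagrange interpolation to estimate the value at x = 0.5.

Lagrange interpolation formula:
P(x) = Σ yᵢ × Lᵢ(x)
where Lᵢ(x) = Π_{j≠i} (x - xⱼ)/(xᵢ - xⱼ)

L_0(0.5) = (0.5 - (-2))/(-3 - (-2)) × (0.5 - (-1))/(-3 - (-1)) × (0.5 - 0)/(-3 - 0) × (0.5 - 1)/(-3 - 1) = -0.039062
L_1(0.5) = (0.5 - (-3))/(-2 - (-3)) × (0.5 - (-1))/(-2 - (-1)) × (0.5 - 0)/(-2 - 0) × (0.5 - 1)/(-2 - 1) = 0.218750
L_2(0.5) = (0.5 - (-3))/(-1 - (-3)) × (0.5 - (-2))/(-1 - (-2)) × (0.5 - 0)/(-1 - 0) × (0.5 - 1)/(-1 - 1) = -0.546875
L_3(0.5) = (0.5 - (-3))/(0 - (-3)) × (0.5 - (-2))/(0 - (-2)) × (0.5 - (-1))/(0 - (-1)) × (0.5 - 1)/(0 - 1) = 1.093750
L_4(0.5) = (0.5 - (-3))/(1 - (-3)) × (0.5 - (-2))/(1 - (-2)) × (0.5 - (-1))/(1 - (-1)) × (0.5 - 0)/(1 - 0) = 0.273438

P(0.5) = (-1)×L_0(0.5) + 14×L_1(0.5) + 18×L_2(0.5) + 12×L_3(0.5) + (-6)×L_4(0.5)
P(0.5) = 4.742188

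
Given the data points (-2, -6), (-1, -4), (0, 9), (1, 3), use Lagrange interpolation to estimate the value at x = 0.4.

Lagrange interpolation formula:
P(x) = Σ yᵢ × Lᵢ(x)
where Lᵢ(x) = Π_{j≠i} (x - xⱼ)/(xᵢ - xⱼ)

L_0(0.4) = (0.4 - (-1))/(-2 - (-1)) × (0.4 - 0)/(-2 - 0) × (0.4 - 1)/(-2 - 1) = 0.056000
L_1(0.4) = (0.4 - (-2))/(-1 - (-2)) × (0.4 - 0)/(-1 - 0) × (0.4 - 1)/(-1 - 1) = -0.288000
L_2(0.4) = (0.4 - (-2))/(0 - (-2)) × (0.4 - (-1))/(0 - (-1)) × (0.4 - 1)/(0 - 1) = 1.008000
L_3(0.4) = (0.4 - (-2))/(1 - (-2)) × (0.4 - (-1))/(1 - (-1)) × (0.4 - 0)/(1 - 0) = 0.224000

P(0.4) = (-6)×L_0(0.4) + (-4)×L_1(0.4) + 9×L_2(0.4) + 3×L_3(0.4)
P(0.4) = 10.560000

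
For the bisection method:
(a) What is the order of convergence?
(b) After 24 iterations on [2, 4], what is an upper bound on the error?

(a) Bisection has linear (order 1) convergence; the error is halved each step.

(b) Error bound = (b-a)/2^n = (4 - 2)/2^{24}
    = 2/2^{24}

(a) 1 (linear); (b) error ≤ 1.19e-07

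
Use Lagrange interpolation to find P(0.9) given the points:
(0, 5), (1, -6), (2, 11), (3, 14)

Lagrange interpolation formula:
P(x) = Σ yᵢ × Lᵢ(x)
where Lᵢ(x) = Π_{j≠i} (x - xⱼ)/(xᵢ - xⱼ)

L_0(0.9) = (0.9 - 1)/(0 - 1) × (0.9 - 2)/(0 - 2) × (0.9 - 3)/(0 - 3) = 0.038500
L_1(0.9) = (0.9 - 0)/(1 - 0) × (0.9 - 2)/(1 - 2) × (0.9 - 3)/(1 - 3) = 1.039500
L_2(0.9) = (0.9 - 0)/(2 - 0) × (0.9 - 1)/(2 - 1) × (0.9 - 3)/(2 - 3) = -0.094500
L_3(0.9) = (0.9 - 0)/(3 - 0) × (0.9 - 1)/(3 - 1) × (0.9 - 2)/(3 - 2) = 0.016500

P(0.9) = 5×L_0(0.9) + (-6)×L_1(0.9) + 11×L_2(0.9) + 14×L_3(0.9)
P(0.9) = -6.853000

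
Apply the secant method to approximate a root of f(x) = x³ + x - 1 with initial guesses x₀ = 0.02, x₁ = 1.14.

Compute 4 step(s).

f(x) = x³ + x - 1
x₀ = 0.02, x₁ = 1.14

Secant formula: x_{n+1} = x_n - f(x_n)(x_n - x_{n-1})/(f(x_n) - f(x_{n-1}))

Iteration 1:
  f(0.020000) = -0.979992
  f(1.140000) = 1.621544
  x_2 = 1.140000 - 1.621544×(1.140000 - 0.020000)/(1.621544 - (-0.979992))
       = 0.441901
Iteration 2:
  f(1.140000) = 1.621544
  f(0.441901) = -0.471806
  x_3 = 0.441901 - (-0.471806)×(0.441901 - 1.140000)/(-0.471806 - 1.621544)
       = 0.599241
Iteration 3:
  f(0.441901) = -0.471806
  f(0.599241) = -0.185578
  x_4 = 0.599241 - (-0.185578)×(0.599241 - 0.441901)/(-0.185578 - (-0.471806))
       = 0.701253
Iteration 4:
  f(0.599241) = -0.185578
  f(0.701253) = 0.046099
  x_5 = 0.701253 - 0.046099×(0.701253 - 0.599241)/(0.046099 - (-0.185578))
       = 0.680955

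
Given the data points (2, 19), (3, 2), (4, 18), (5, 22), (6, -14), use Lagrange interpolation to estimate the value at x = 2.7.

Lagrange interpolation formula:
P(x) = Σ yᵢ × Lᵢ(x)
where Lᵢ(x) = Π_{j≠i} (x - xⱼ)/(xᵢ - xⱼ)

L_0(2.7) = (2.7 - 3)/(2 - 3) × (2.7 - 4)/(2 - 4) × (2.7 - 5)/(2 - 5) × (2.7 - 6)/(2 - 6) = 0.123337
L_1(2.7) = (2.7 - 2)/(3 - 2) × (2.7 - 4)/(3 - 4) × (2.7 - 5)/(3 - 5) × (2.7 - 6)/(3 - 6) = 1.151150
L_2(2.7) = (2.7 - 2)/(4 - 2) × (2.7 - 3)/(4 - 3) × (2.7 - 5)/(4 - 5) × (2.7 - 6)/(4 - 6) = -0.398475
L_3(2.7) = (2.7 - 2)/(5 - 2) × (2.7 - 3)/(5 - 3) × (2.7 - 4)/(5 - 4) × (2.7 - 6)/(5 - 6) = 0.150150
L_4(2.7) = (2.7 - 2)/(6 - 2) × (2.7 - 3)/(6 - 3) × (2.7 - 4)/(6 - 4) × (2.7 - 5)/(6 - 5) = -0.026162

P(2.7) = 19×L_0(2.7) + 2×L_1(2.7) + 18×L_2(2.7) + 22×L_3(2.7) + (-14)×L_4(2.7)
P(2.7) = 1.142737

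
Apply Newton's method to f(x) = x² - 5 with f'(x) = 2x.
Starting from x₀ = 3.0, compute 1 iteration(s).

f(x) = x² - 5
f'(x) = 2x
x₀ = 3.0

Newton-Raphson formula: x_{n+1} = x_n - f(x_n)/f'(x_n)

Iteration 1:
  f(3.000000) = 4.000000
  f'(3.000000) = 6.000000
  x_1 = 3.000000 - 4.000000/6.000000 = 2.333333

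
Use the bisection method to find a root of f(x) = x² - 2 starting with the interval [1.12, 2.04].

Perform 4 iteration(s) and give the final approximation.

f(x) = x² - 2
Initial interval: [1.12, 2.04]

Iteration 1:
  c_1 = (1.120000 + 2.040000)/2 = 1.580000
  f(c_1) = f(1.580000) = 0.496400
  f(a) × f(c) < 0, new interval: [1.120000, 1.580000]
Iteration 2:
  c_2 = (1.120000 + 1.580000)/2 = 1.350000
  f(c_2) = f(1.350000) = -0.177500
  f(a) × f(c) ≥ 0, new interval: [1.350000, 1.580000]
Iteration 3:
  c_3 = (1.350000 + 1.580000)/2 = 1.465000
  f(c_3) = f(1.465000) = 0.146225
  f(a) × f(c) < 0, new interval: [1.350000, 1.465000]
Iteration 4:
  c_4 = (1.350000 + 1.465000)/2 = 1.407500
  f(c_4) = f(1.407500) = -0.018944
  f(a) × f(c) ≥ 0, new interval: [1.407500, 1.465000]

After 4 iteration(s), the approximation is c_4 = 1.407500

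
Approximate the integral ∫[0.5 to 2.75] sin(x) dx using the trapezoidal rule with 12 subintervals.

f(x) = sin(x)
a = 0.5, b = 2.75, n = 12
h = (b - a)/n = 0.187500

Trapezoidal rule: (h/2)[f(x₀) + 2f(x₁) + 2f(x₂) + ... + f(xₙ)]

x_0 = 0.5000, f(x_0) = 0.479426, coefficient = 1
x_1 = 0.6875, f(x_1) = 0.634607, coefficient = 2
x_2 = 0.8750, f(x_2) = 0.767544, coefficient = 2
x_3 = 1.0625, f(x_3) = 0.873575, coefficient = 2
x_4 = 1.2500, f(x_4) = 0.948985, coefficient = 2
x_5 = 1.4375, f(x_5) = 0.991129, coefficient = 2
x_6 = 1.6250, f(x_6) = 0.998531, coefficient = 2
x_7 = 1.8125, f(x_7) = 0.970932, coefficient = 2
x_8 = 2.0000, f(x_8) = 0.909297, coefficient = 2
x_9 = 2.1875, f(x_9) = 0.815789, coefficient = 2
x_10 = 2.3750, f(x_10) = 0.693685, coefficient = 2
x_11 = 2.5625, f(x_11) = 0.547265, coefficient = 2
x_12 = 2.7500, f(x_12) = 0.381661, coefficient = 1

I ≈ (0.187500/2) × 19.163764 = 1.796603
Exact value: 1.801885
Error: 0.005282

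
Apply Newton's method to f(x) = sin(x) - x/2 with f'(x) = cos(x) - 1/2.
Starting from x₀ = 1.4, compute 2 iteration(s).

f(x) = sin(x) - x/2
f'(x) = cos(x) - 1/2
x₀ = 1.4

Newton-Raphson formula: x_{n+1} = x_n - f(x_n)/f'(x_n)

Iteration 1:
  f(1.400000) = 0.285450
  f'(1.400000) = -0.330033
  x_1 = 1.400000 - 0.285450/(-0.330033) = 2.264913
Iteration 2:
  f(2.264913) = -0.363838
  f'(2.264913) = -1.139707
  x_2 = 2.264913 - (-0.363838)/(-1.139707) = 1.945675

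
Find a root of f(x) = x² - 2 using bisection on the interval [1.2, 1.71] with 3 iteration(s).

f(x) = x² - 2
Initial interval: [1.2, 1.71]

Iteration 1:
  c_1 = (1.200000 + 1.710000)/2 = 1.455000
  f(c_1) = f(1.455000) = 0.117025
  f(a) × f(c) < 0, new interval: [1.200000, 1.455000]
Iteration 2:
  c_2 = (1.200000 + 1.455000)/2 = 1.327500
  f(c_2) = f(1.327500) = -0.237744
  f(a) × f(c) ≥ 0, new interval: [1.327500, 1.455000]
Iteration 3:
  c_3 = (1.327500 + 1.455000)/2 = 1.391250
  f(c_3) = f(1.391250) = -0.064423
  f(a) × f(c) ≥ 0, new interval: [1.391250, 1.455000]

After 3 iteration(s), the approximation is c_3 = 1.391250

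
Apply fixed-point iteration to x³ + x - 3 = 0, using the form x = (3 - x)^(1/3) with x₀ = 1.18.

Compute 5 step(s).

Equation: x³ + x - 3 = 0
Fixed-point form: x = (3 - x)^(1/3)
x₀ = 1.18

x_1 = g(1.180000) = 1.220929
x_2 = g(1.220929) = 1.211707
x_3 = g(1.211707) = 1.213797
x_4 = g(1.213797) = 1.213324
x_5 = g(1.213324) = 1.213431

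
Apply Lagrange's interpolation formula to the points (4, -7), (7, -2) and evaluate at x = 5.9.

Lagrange interpolation formula:
P(x) = Σ yᵢ × Lᵢ(x)
where Lᵢ(x) = Π_{j≠i} (x - xⱼ)/(xᵢ - xⱼ)

L_0(5.9) = (5.9 - 7)/(4 - 7) = 0.366667
L_1(5.9) = (5.9 - 4)/(7 - 4) = 0.633333

P(5.9) = (-7)×L_0(5.9) + (-2)×L_1(5.9)
P(5.9) = -3.833333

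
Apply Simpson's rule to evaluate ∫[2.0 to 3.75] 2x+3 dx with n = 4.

f(x) = 2x+3
a = 2.0, b = 3.75, n = 4
h = (b - a)/n = 0.437500

Simpson's rule: (h/3)[f(x₀) + 4f(x₁) + 2f(x₂) + ... + f(xₙ)]

x_0 = 2.0000, f(x_0) = 7.000000, coefficient = 1
x_1 = 2.4375, f(x_1) = 7.875000, coefficient = 4
x_2 = 2.8750, f(x_2) = 8.750000, coefficient = 2
x_3 = 3.3125, f(x_3) = 9.625000, coefficient = 4
x_4 = 3.7500, f(x_4) = 10.500000, coefficient = 1

I ≈ (0.437500/3) × 105.000000 = 15.312500
Exact value: 15.312500
Error: 0.000000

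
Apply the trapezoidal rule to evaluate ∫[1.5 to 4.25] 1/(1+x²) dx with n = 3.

f(x) = 1/(1+x²)
a = 1.5, b = 4.25, n = 3
h = (b - a)/n = 0.916667

Trapezoidal rule: (h/2)[f(x₀) + 2f(x₁) + 2f(x₂) + ... + f(xₙ)]

x_0 = 1.5000, f(x_0) = 0.307692, coefficient = 1
x_1 = 2.4167, f(x_1) = 0.146193, coefficient = 2
x_2 = 3.3333, f(x_2) = 0.082569, coefficient = 2
x_3 = 4.2500, f(x_3) = 0.052459, coefficient = 1

I ≈ (0.916667/2) × 0.817675 = 0.374768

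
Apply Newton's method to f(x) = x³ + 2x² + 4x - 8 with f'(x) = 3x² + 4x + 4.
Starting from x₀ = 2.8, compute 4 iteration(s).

f(x) = x³ + 2x² + 4x - 8
f'(x) = 3x² + 4x + 4
x₀ = 2.8

Newton-Raphson formula: x_{n+1} = x_n - f(x_n)/f'(x_n)

Iteration 1:
  f(2.800000) = 40.832000
  f'(2.800000) = 38.720000
  x_1 = 2.800000 - 40.832000/38.720000 = 1.745455
Iteration 2:
  f(1.745455) = 10.392763
  f'(1.745455) = 20.121653
  x_2 = 1.745455 - 10.392763/20.121653 = 1.228958
Iteration 3:
  f(1.228958) = 1.792650
  f'(1.228958) = 13.446846
  x_3 = 1.228958 - 1.792650/13.446846 = 1.095644
Iteration 4:
  f(1.095644) = 0.098701
  f'(1.095644) = 11.983886
  x_4 = 1.095644 - 0.098701/11.983886 = 1.087408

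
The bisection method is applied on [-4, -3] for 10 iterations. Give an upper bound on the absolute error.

Bisection error bound: |error| ≤ (b-a)/2^n
|error| ≤ (-3 - (-4))/2^10 = 1/2^10
|error| ≤ 0.0009765625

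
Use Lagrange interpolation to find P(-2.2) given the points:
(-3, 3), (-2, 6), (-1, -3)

Lagrange interpolation formula:
P(x) = Σ yᵢ × Lᵢ(x)
where Lᵢ(x) = Π_{j≠i} (x - xⱼ)/(xᵢ - xⱼ)

L_0(-2.2) = (-2.2 - (-2))/(-3 - (-2)) × (-2.2 - (-1))/(-3 - (-1)) = 0.120000
L_1(-2.2) = (-2.2 - (-3))/(-2 - (-3)) × (-2.2 - (-1))/(-2 - (-1)) = 0.960000
L_2(-2.2) = (-2.2 - (-3))/(-1 - (-3)) × (-2.2 - (-2))/(-1 - (-2)) = -0.080000

P(-2.2) = 3×L_0(-2.2) + 6×L_1(-2.2) + (-3)×L_2(-2.2)
P(-2.2) = 6.360000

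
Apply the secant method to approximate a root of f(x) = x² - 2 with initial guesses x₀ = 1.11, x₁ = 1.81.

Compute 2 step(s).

f(x) = x² - 2
x₀ = 1.11, x₁ = 1.81

Secant formula: x_{n+1} = x_n - f(x_n)(x_n - x_{n-1})/(f(x_n) - f(x_{n-1}))

Iteration 1:
  f(1.110000) = -0.767900
  f(1.810000) = 1.276100
  x_2 = 1.810000 - 1.276100×(1.810000 - 1.110000)/(1.276100 - (-0.767900))
       = 1.372979
Iteration 2:
  f(1.810000) = 1.276100
  f(1.372979) = -0.114927
  x_3 = 1.372979 - (-0.114927)×(1.372979 - 1.810000)/(-0.114927 - 1.276100)
       = 1.409086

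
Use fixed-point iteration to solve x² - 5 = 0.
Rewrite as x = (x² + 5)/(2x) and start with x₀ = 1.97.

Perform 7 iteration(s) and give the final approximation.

Equation: x² - 5 = 0
Fixed-point form: x = (x² + 5)/(2x)
x₀ = 1.97

x_1 = g(1.970000) = 2.254036
x_2 = g(2.254036) = 2.236140
x_3 = g(2.236140) = 2.236068
x_4 = g(2.236068) = 2.236068
x_5 = g(2.236068) = 2.236068
x_6 = g(2.236068) = 2.236068
x_7 = g(2.236068) = 2.236068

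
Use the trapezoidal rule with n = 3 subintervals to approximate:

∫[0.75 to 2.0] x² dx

f(x) = x²
a = 0.75, b = 2.0, n = 3
h = (b - a)/n = 0.416667

Trapezoidal rule: (h/2)[f(x₀) + 2f(x₁) + 2f(x₂) + ... + f(xₙ)]

x_0 = 0.7500, f(x_0) = 0.562500, coefficient = 1
x_1 = 1.1667, f(x_1) = 1.361111, coefficient = 2
x_2 = 1.5833, f(x_2) = 2.506944, coefficient = 2
x_3 = 2.0000, f(x_3) = 4.000000, coefficient = 1

I ≈ (0.416667/2) × 12.298611 = 2.562211
Exact value: 2.526042
Error: 0.036169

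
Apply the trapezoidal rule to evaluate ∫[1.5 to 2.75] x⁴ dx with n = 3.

f(x) = x⁴
a = 1.5, b = 2.75, n = 3
h = (b - a)/n = 0.416667

Trapezoidal rule: (h/2)[f(x₀) + 2f(x₁) + 2f(x₂) + ... + f(xₙ)]

x_0 = 1.5000, f(x_0) = 5.062500, coefficient = 1
x_1 = 1.9167, f(x_1) = 13.495419, coefficient = 2
x_2 = 2.3333, f(x_2) = 29.641975, coefficient = 2
x_3 = 2.7500, f(x_3) = 57.191406, coefficient = 1

I ≈ (0.416667/2) × 148.528694 = 30.943478
Exact value: 29.936523
Error: 1.006954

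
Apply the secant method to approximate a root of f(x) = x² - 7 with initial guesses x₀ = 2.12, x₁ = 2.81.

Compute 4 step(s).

f(x) = x² - 7
x₀ = 2.12, x₁ = 2.81

Secant formula: x_{n+1} = x_n - f(x_n)(x_n - x_{n-1})/(f(x_n) - f(x_{n-1}))

Iteration 1:
  f(2.120000) = -2.505600
  f(2.810000) = 0.896100
  x_2 = 2.810000 - 0.896100×(2.810000 - 2.120000)/(0.896100 - (-2.505600))
       = 2.628235
Iteration 2:
  f(2.810000) = 0.896100
  f(2.628235) = -0.092379
  x_3 = 2.628235 - (-0.092379)×(2.628235 - 2.810000)/(-0.092379 - 0.896100)
       = 2.645222
Iteration 3:
  f(2.628235) = -0.092379
  f(2.645222) = -0.002799
  x_4 = 2.645222 - (-0.002799)×(2.645222 - 2.628235)/(-0.002799 - (-0.092379))
       = 2.645753
Iteration 4:
  f(2.645222) = -0.002799
  f(2.645753) = 0.000009
  x_5 = 2.645753 - 0.000009×(2.645753 - 2.645222)/(0.000009 - (-0.002799))
       = 2.645751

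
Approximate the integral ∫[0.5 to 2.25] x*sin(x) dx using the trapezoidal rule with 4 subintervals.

f(x) = x*sin(x)
a = 0.5, b = 2.25, n = 4
h = (b - a)/n = 0.437500

Trapezoidal rule: (h/2)[f(x₀) + 2f(x₁) + 2f(x₂) + ... + f(xₙ)]

x_0 = 0.5000, f(x_0) = 0.239713, coefficient = 1
x_1 = 0.9375, f(x_1) = 0.755701, coefficient = 2
x_2 = 1.3750, f(x_2) = 1.348728, coefficient = 2
x_3 = 1.8125, f(x_3) = 1.759814, coefficient = 2
x_4 = 2.2500, f(x_4) = 1.750665, coefficient = 1

I ≈ (0.437500/2) × 9.718862 = 2.126001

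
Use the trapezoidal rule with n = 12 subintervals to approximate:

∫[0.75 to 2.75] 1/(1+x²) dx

f(x) = 1/(1+x²)
a = 0.75, b = 2.75, n = 12
h = (b - a)/n = 0.166667

Trapezoidal rule: (h/2)[f(x₀) + 2f(x₁) + 2f(x₂) + ... + f(xₙ)]

x_0 = 0.7500, f(x_0) = 0.640000, coefficient = 1
x_1 = 0.9167, f(x_1) = 0.543396, coefficient = 2
x_2 = 1.0833, f(x_2) = 0.460064, coefficient = 2
x_3 = 1.2500, f(x_3) = 0.390244, coefficient = 2
x_4 = 1.4167, f(x_4) = 0.332564, coefficient = 2
x_5 = 1.5833, f(x_5) = 0.285149, coefficient = 2
x_6 = 1.7500, f(x_6) = 0.246154, coefficient = 2
x_7 = 1.9167, f(x_7) = 0.213967, coefficient = 2
x_8 = 2.0833, f(x_8) = 0.187256, coefficient = 2
x_9 = 2.2500, f(x_9) = 0.164948, coefficient = 2
x_10 = 2.4167, f(x_10) = 0.146193, coefficient = 2
x_11 = 2.5833, f(x_11) = 0.130317, coefficient = 2
x_12 = 2.7500, f(x_12) = 0.116788, coefficient = 1

I ≈ (0.166667/2) × 6.957291 = 0.579774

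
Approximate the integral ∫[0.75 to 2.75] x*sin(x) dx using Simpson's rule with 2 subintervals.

f(x) = x*sin(x)
a = 0.75, b = 2.75, n = 2
h = (b - a)/n = 1.000000

Simpson's rule: (h/3)[f(x₀) + 4f(x₁) + 2f(x₂) + ... + f(xₙ)]

x_0 = 0.7500, f(x_0) = 0.511229, coefficient = 1
x_1 = 1.7500, f(x_1) = 1.721975, coefficient = 4
x_2 = 2.7500, f(x_2) = 1.049568, coefficient = 1

I ≈ (1.000000/3) × 8.448698 = 2.816233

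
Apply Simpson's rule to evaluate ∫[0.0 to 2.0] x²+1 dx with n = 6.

f(x) = x²+1
a = 0.0, b = 2.0, n = 6
h = (b - a)/n = 0.333333

Simpson's rule: (h/3)[f(x₀) + 4f(x₁) + 2f(x₂) + ... + f(xₙ)]

x_0 = 0.0000, f(x_0) = 1.000000, coefficient = 1
x_1 = 0.3333, f(x_1) = 1.111111, coefficient = 4
x_2 = 0.6667, f(x_2) = 1.444444, coefficient = 2
x_3 = 1.0000, f(x_3) = 2.000000, coefficient = 4
x_4 = 1.3333, f(x_4) = 2.777778, coefficient = 2
x_5 = 1.6667, f(x_5) = 3.777778, coefficient = 4
x_6 = 2.0000, f(x_6) = 5.000000, coefficient = 1

I ≈ (0.333333/3) × 42.000000 = 4.666667
Exact value: 4.666667
Error: 0.000000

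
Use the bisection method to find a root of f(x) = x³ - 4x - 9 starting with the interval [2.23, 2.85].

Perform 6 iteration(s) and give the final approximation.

f(x) = x³ - 4x - 9
Initial interval: [2.23, 2.85]

Iteration 1:
  c_1 = (2.230000 + 2.850000)/2 = 2.540000
  f(c_1) = f(2.540000) = -2.772936
  f(a) × f(c) ≥ 0, new interval: [2.540000, 2.850000]
Iteration 2:
  c_2 = (2.540000 + 2.850000)/2 = 2.695000
  f(c_2) = f(2.695000) = -0.206148
  f(a) × f(c) ≥ 0, new interval: [2.695000, 2.850000]
Iteration 3:
  c_3 = (2.695000 + 2.850000)/2 = 2.772500
  f(c_3) = f(2.772500) = 1.221532
  f(a) × f(c) < 0, new interval: [2.695000, 2.772500]
Iteration 4:
  c_4 = (2.695000 + 2.772500)/2 = 2.733750
  f(c_4) = f(2.733750) = 0.495377
  f(a) × f(c) < 0, new interval: [2.695000, 2.733750]
Iteration 5:
  c_5 = (2.695000 + 2.733750)/2 = 2.714375
  f(c_5) = f(2.714375) = 0.141558
  f(a) × f(c) < 0, new interval: [2.695000, 2.714375]
Iteration 6:
  c_6 = (2.695000 + 2.714375)/2 = 2.704688
  f(c_6) = f(2.704688) = -0.033056
  f(a) × f(c) ≥ 0, new interval: [2.704688, 2.714375]

After 6 iteration(s), the approximation is c_6 = 2.704688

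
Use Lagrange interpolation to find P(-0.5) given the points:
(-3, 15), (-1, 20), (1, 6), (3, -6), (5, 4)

Lagrange interpolation formula:
P(x) = Σ yᵢ × Lᵢ(x)
where Lᵢ(x) = Π_{j≠i} (x - xⱼ)/(xᵢ - xⱼ)

L_0(-0.5) = (-0.5 - (-1))/(-3 - (-1)) × (-0.5 - 1)/(-3 - 1) × (-0.5 - 3)/(-3 - 3) × (-0.5 - 5)/(-3 - 5) = -0.037598
L_1(-0.5) = (-0.5 - (-3))/(-1 - (-3)) × (-0.5 - 1)/(-1 - 1) × (-0.5 - 3)/(-1 - 3) × (-0.5 - 5)/(-1 - 5) = 0.751953
L_2(-0.5) = (-0.5 - (-3))/(1 - (-3)) × (-0.5 - (-1))/(1 - (-1)) × (-0.5 - 3)/(1 - 3) × (-0.5 - 5)/(1 - 5) = 0.375977
L_3(-0.5) = (-0.5 - (-3))/(3 - (-3)) × (-0.5 - (-1))/(3 - (-1)) × (-0.5 - 1)/(3 - 1) × (-0.5 - 5)/(3 - 5) = -0.107422
L_4(-0.5) = (-0.5 - (-3))/(5 - (-3)) × (-0.5 - (-1))/(5 - (-1)) × (-0.5 - 1)/(5 - 1) × (-0.5 - 3)/(5 - 3) = 0.017090

P(-0.5) = 15×L_0(-0.5) + 20×L_1(-0.5) + 6×L_2(-0.5) + (-6)×L_3(-0.5) + 4×L_4(-0.5)
P(-0.5) = 17.443848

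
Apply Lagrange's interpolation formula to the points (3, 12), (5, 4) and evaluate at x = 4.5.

Lagrange interpolation formula:
P(x) = Σ yᵢ × Lᵢ(x)
where Lᵢ(x) = Π_{j≠i} (x - xⱼ)/(xᵢ - xⱼ)

L_0(4.5) = (4.5 - 5)/(3 - 5) = 0.250000
L_1(4.5) = (4.5 - 3)/(5 - 3) = 0.750000

P(4.5) = 12×L_0(4.5) + 4×L_1(4.5)
P(4.5) = 6.000000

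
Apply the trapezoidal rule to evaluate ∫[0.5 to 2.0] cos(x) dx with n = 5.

f(x) = cos(x)
a = 0.5, b = 2.0, n = 5
h = (b - a)/n = 0.300000

Trapezoidal rule: (h/2)[f(x₀) + 2f(x₁) + 2f(x₂) + ... + f(xₙ)]

x_0 = 0.5000, f(x_0) = 0.877583, coefficient = 1
x_1 = 0.8000, f(x_1) = 0.696707, coefficient = 2
x_2 = 1.1000, f(x_2) = 0.453596, coefficient = 2
x_3 = 1.4000, f(x_3) = 0.169967, coefficient = 2
x_4 = 1.7000, f(x_4) = -0.128844, coefficient = 2
x_5 = 2.0000, f(x_5) = -0.416147, coefficient = 1

I ≈ (0.300000/2) × 2.844287 = 0.426643
Exact value: 0.429872
Error: 0.003229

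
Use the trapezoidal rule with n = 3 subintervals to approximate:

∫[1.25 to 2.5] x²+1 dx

f(x) = x²+1
a = 1.25, b = 2.5, n = 3
h = (b - a)/n = 0.416667

Trapezoidal rule: (h/2)[f(x₀) + 2f(x₁) + 2f(x₂) + ... + f(xₙ)]

x_0 = 1.2500, f(x_0) = 2.562500, coefficient = 1
x_1 = 1.6667, f(x_1) = 3.777778, coefficient = 2
x_2 = 2.0833, f(x_2) = 5.340278, coefficient = 2
x_3 = 2.5000, f(x_3) = 7.250000, coefficient = 1

I ≈ (0.416667/2) × 28.048611 = 5.843461
Exact value: 5.807292
Error: 0.036169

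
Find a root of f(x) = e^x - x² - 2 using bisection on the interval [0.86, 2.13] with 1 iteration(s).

f(x) = e^x - x² - 2
Initial interval: [0.86, 2.13]

Iteration 1:
  c_1 = (0.860000 + 2.130000)/2 = 1.495000
  f(c_1) = f(1.495000) = 0.224312
  f(a) × f(c) < 0, new interval: [0.860000, 1.495000]

After 1 iteration(s), the approximation is c_1 = 1.495000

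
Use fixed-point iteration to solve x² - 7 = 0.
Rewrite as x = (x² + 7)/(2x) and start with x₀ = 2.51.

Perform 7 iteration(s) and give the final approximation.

Equation: x² - 7 = 0
Fixed-point form: x = (x² + 7)/(2x)
x₀ = 2.51

x_1 = g(2.510000) = 2.649422
x_2 = g(2.649422) = 2.645754
x_3 = g(2.645754) = 2.645751
x_4 = g(2.645751) = 2.645751
x_5 = g(2.645751) = 2.645751
x_6 = g(2.645751) = 2.645751
x_7 = g(2.645751) = 2.645751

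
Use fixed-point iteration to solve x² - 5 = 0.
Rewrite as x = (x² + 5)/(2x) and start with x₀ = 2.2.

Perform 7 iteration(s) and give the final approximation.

Equation: x² - 5 = 0
Fixed-point form: x = (x² + 5)/(2x)
x₀ = 2.2

x_1 = g(2.200000) = 2.236364
x_2 = g(2.236364) = 2.236068
x_3 = g(2.236068) = 2.236068
x_4 = g(2.236068) = 2.236068
x_5 = g(2.236068) = 2.236068
x_6 = g(2.236068) = 2.236068
x_7 = g(2.236068) = 2.236068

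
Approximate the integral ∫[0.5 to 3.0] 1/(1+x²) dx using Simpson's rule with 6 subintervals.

f(x) = 1/(1+x²)
a = 0.5, b = 3.0, n = 6
h = (b - a)/n = 0.416667

Simpson's rule: (h/3)[f(x₀) + 4f(x₁) + 2f(x₂) + ... + f(xₙ)]

x_0 = 0.5000, f(x_0) = 0.800000, coefficient = 1
x_1 = 0.9167, f(x_1) = 0.543396, coefficient = 4
x_2 = 1.3333, f(x_2) = 0.360000, coefficient = 2
x_3 = 1.7500, f(x_3) = 0.246154, coefficient = 4
x_4 = 2.1667, f(x_4) = 0.175610, coefficient = 2
x_5 = 2.5833, f(x_5) = 0.130317, coefficient = 4
x_6 = 3.0000, f(x_6) = 0.100000, coefficient = 1

I ≈ (0.416667/3) × 5.650687 = 0.784818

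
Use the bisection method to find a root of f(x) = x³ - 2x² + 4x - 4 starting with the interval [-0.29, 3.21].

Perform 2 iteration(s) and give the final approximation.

f(x) = x³ - 2x² + 4x - 4
Initial interval: [-0.29, 3.21]

Iteration 1:
  c_1 = (-0.290000 + 3.210000)/2 = 1.460000
  f(c_1) = f(1.460000) = 0.688936
  f(a) × f(c) < 0, new interval: [-0.290000, 1.460000]
Iteration 2:
  c_2 = (-0.290000 + 1.460000)/2 = 0.585000
  f(c_2) = f(0.585000) = -2.144248
  f(a) × f(c) ≥ 0, new interval: [0.585000, 1.460000]

After 2 iteration(s), the approximation is c_2 = 0.585000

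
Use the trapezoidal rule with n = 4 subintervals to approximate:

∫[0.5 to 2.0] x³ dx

f(x) = x³
a = 0.5, b = 2.0, n = 4
h = (b - a)/n = 0.375000

Trapezoidal rule: (h/2)[f(x₀) + 2f(x₁) + 2f(x₂) + ... + f(xₙ)]

x_0 = 0.5000, f(x_0) = 0.125000, coefficient = 1
x_1 = 0.8750, f(x_1) = 0.669922, coefficient = 2
x_2 = 1.2500, f(x_2) = 1.953125, coefficient = 2
x_3 = 1.6250, f(x_3) = 4.291016, coefficient = 2
x_4 = 2.0000, f(x_4) = 8.000000, coefficient = 1

I ≈ (0.375000/2) × 21.953125 = 4.116211
Exact value: 3.984375
Error: 0.131836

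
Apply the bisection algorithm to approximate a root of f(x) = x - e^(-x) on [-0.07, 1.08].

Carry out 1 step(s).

f(x) = x - e^(-x)
Initial interval: [-0.07, 1.08]

Iteration 1:
  c_1 = (-0.070000 + 1.080000)/2 = 0.505000
  f(c_1) = f(0.505000) = -0.098506
  f(a) × f(c) ≥ 0, new interval: [0.505000, 1.080000]

After 1 iteration(s), the approximation is c_1 = 0.505000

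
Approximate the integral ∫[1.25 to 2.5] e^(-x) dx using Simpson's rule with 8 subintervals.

f(x) = e^(-x)
a = 1.25, b = 2.5, n = 8
h = (b - a)/n = 0.156250

Simpson's rule: (h/3)[f(x₀) + 4f(x₁) + 2f(x₂) + ... + f(xₙ)]

x_0 = 1.2500, f(x_0) = 0.286505, coefficient = 1
x_1 = 1.4062, f(x_1) = 0.245061, coefficient = 4
x_2 = 1.5625, f(x_2) = 0.209611, coefficient = 2
x_3 = 1.7188, f(x_3) = 0.179290, coefficient = 4
x_4 = 1.8750, f(x_4) = 0.153355, coefficient = 2
x_5 = 2.0312, f(x_5) = 0.131171, coefficient = 4
x_6 = 2.1875, f(x_6) = 0.112197, coefficient = 2
x_7 = 2.3438, f(x_7) = 0.095967, coefficient = 4
x_8 = 2.5000, f(x_8) = 0.082085, coefficient = 1

I ≈ (0.156250/3) × 3.924873 = 0.204420
Exact value: 0.204420
Error: 0.000001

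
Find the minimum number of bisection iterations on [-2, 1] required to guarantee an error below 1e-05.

We need (b-a)/2^n ≤ 1e-05
(1 - (-2))/2^n ≤ 1e-05
3/2^n ≤ 1e-05
2^n ≥ 300000
n ≥ log₂(300000) = 18.19
n ≥ 19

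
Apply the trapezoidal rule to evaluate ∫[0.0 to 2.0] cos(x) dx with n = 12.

f(x) = cos(x)
a = 0.0, b = 2.0, n = 12
h = (b - a)/n = 0.166667

Trapezoidal rule: (h/2)[f(x₀) + 2f(x₁) + 2f(x₂) + ... + f(xₙ)]

x_0 = 0.0000, f(x_0) = 1.000000, coefficient = 1
x_1 = 0.1667, f(x_1) = 0.986143, coefficient = 2
x_2 = 0.3333, f(x_2) = 0.944957, coefficient = 2
x_3 = 0.5000, f(x_3) = 0.877583, coefficient = 2
x_4 = 0.6667, f(x_4) = 0.785887, coefficient = 2
x_5 = 0.8333, f(x_5) = 0.672412, coefficient = 2
x_6 = 1.0000, f(x_6) = 0.540302, coefficient = 2
x_7 = 1.1667, f(x_7) = 0.393219, coefficient = 2
x_8 = 1.3333, f(x_8) = 0.235238, coefficient = 2
x_9 = 1.5000, f(x_9) = 0.070737, coefficient = 2
x_10 = 1.6667, f(x_10) = -0.095724, coefficient = 2
x_11 = 1.8333, f(x_11) = -0.259531, coefficient = 2
x_12 = 2.0000, f(x_12) = -0.416147, coefficient = 1

I ≈ (0.166667/2) × 10.886299 = 0.907192
Exact value: 0.909297
Error: 0.002106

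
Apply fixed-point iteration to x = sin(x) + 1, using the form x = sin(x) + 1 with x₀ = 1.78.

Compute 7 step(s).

Equation: x = sin(x) + 1
Fixed-point form: x = sin(x) + 1
x₀ = 1.78

x_1 = g(1.780000) = 1.978197
x_2 = g(1.978197) = 1.918154
x_3 = g(1.918154) = 1.940275
x_4 = g(1.940275) = 1.932516
x_5 = g(1.932516) = 1.935290
x_6 = g(1.935290) = 1.934304
x_7 = g(1.934304) = 1.934655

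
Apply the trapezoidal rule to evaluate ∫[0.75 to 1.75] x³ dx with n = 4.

f(x) = x³
a = 0.75, b = 1.75, n = 4
h = (b - a)/n = 0.250000

Trapezoidal rule: (h/2)[f(x₀) + 2f(x₁) + 2f(x₂) + ... + f(xₙ)]

x_0 = 0.7500, f(x_0) = 0.421875, coefficient = 1
x_1 = 1.0000, f(x_1) = 1.000000, coefficient = 2
x_2 = 1.2500, f(x_2) = 1.953125, coefficient = 2
x_3 = 1.5000, f(x_3) = 3.375000, coefficient = 2
x_4 = 1.7500, f(x_4) = 5.359375, coefficient = 1

I ≈ (0.250000/2) × 18.437500 = 2.304688
Exact value: 2.265625
Error: 0.039062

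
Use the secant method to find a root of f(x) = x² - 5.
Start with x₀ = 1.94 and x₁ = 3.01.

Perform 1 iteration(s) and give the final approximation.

f(x) = x² - 5
x₀ = 1.94, x₁ = 3.01

Secant formula: x_{n+1} = x_n - f(x_n)(x_n - x_{n-1})/(f(x_n) - f(x_{n-1}))

Iteration 1:
  f(1.940000) = -1.236400
  f(3.010000) = 4.060100
  x_2 = 3.010000 - 4.060100×(3.010000 - 1.940000)/(4.060100 - (-1.236400))
       = 2.189778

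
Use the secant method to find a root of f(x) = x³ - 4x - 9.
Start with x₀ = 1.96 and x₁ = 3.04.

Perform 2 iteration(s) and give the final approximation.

f(x) = x³ - 4x - 9
x₀ = 1.96, x₁ = 3.04

Secant formula: x_{n+1} = x_n - f(x_n)(x_n - x_{n-1})/(f(x_n) - f(x_{n-1}))

Iteration 1:
  f(1.960000) = -9.310464
  f(3.040000) = 6.934464
  x_2 = 3.040000 - 6.934464×(3.040000 - 1.960000)/(6.934464 - (-9.310464))
       = 2.578981
Iteration 2:
  f(3.040000) = 6.934464
  f(2.578981) = -2.162753
  x_3 = 2.578981 - (-2.162753)×(2.578981 - 3.040000)/(-2.162753 - 6.934464)
       = 2.688583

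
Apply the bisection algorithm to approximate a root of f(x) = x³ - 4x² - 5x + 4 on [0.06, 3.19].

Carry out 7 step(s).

f(x) = x³ - 4x² - 5x + 4
Initial interval: [0.06, 3.19]

Iteration 1:
  c_1 = (0.060000 + 3.190000)/2 = 1.625000
  f(c_1) = f(1.625000) = -10.396484
  f(a) × f(c) < 0, new interval: [0.060000, 1.625000]
Iteration 2:
  c_2 = (0.060000 + 1.625000)/2 = 0.842500
  f(c_2) = f(0.842500) = -2.453713
  f(a) × f(c) < 0, new interval: [0.060000, 0.842500]
Iteration 3:
  c_3 = (0.060000 + 0.842500)/2 = 0.451250
  f(c_3) = f(0.451250) = 1.021130
  f(a) × f(c) ≥ 0, new interval: [0.451250, 0.842500]
Iteration 4:
  c_4 = (0.451250 + 0.842500)/2 = 0.646875
  f(c_4) = f(0.646875) = -0.637481
  f(a) × f(c) < 0, new interval: [0.451250, 0.646875]
Iteration 5:
  c_5 = (0.451250 + 0.646875)/2 = 0.549063
  f(c_5) = f(0.549063) = 0.214335
  f(a) × f(c) ≥ 0, new interval: [0.549063, 0.646875]
Iteration 6:
  c_6 = (0.549063 + 0.646875)/2 = 0.597969
  f(c_6) = f(0.597969) = -0.206297
  f(a) × f(c) < 0, new interval: [0.549063, 0.597969]
Iteration 7:
  c_7 = (0.549063 + 0.597969)/2 = 0.573516
  f(c_7) = f(0.573516) = 0.005382
  f(a) × f(c) ≥ 0, new interval: [0.573516, 0.597969]

After 7 iteration(s), the approximation is c_7 = 0.573516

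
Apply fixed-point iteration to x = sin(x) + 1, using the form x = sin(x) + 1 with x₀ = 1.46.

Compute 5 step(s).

Equation: x = sin(x) + 1
Fixed-point form: x = sin(x) + 1
x₀ = 1.46

x_1 = g(1.460000) = 1.993868
x_2 = g(1.993868) = 1.911832
x_3 = g(1.911832) = 1.942409
x_4 = g(1.942409) = 1.931743
x_5 = g(1.931743) = 1.935563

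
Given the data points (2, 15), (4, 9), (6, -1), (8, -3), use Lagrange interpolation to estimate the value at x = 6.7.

Lagrange interpolation formula:
P(x) = Σ yᵢ × Lᵢ(x)
where Lᵢ(x) = Π_{j≠i} (x - xⱼ)/(xᵢ - xⱼ)

L_0(6.7) = (6.7 - 4)/(2 - 4) × (6.7 - 6)/(2 - 6) × (6.7 - 8)/(2 - 8) = 0.051188
L_1(6.7) = (6.7 - 2)/(4 - 2) × (6.7 - 6)/(4 - 6) × (6.7 - 8)/(4 - 8) = -0.267313
L_2(6.7) = (6.7 - 2)/(6 - 2) × (6.7 - 4)/(6 - 4) × (6.7 - 8)/(6 - 8) = 1.031062
L_3(6.7) = (6.7 - 2)/(8 - 2) × (6.7 - 4)/(8 - 4) × (6.7 - 6)/(8 - 6) = 0.185063

P(6.7) = 15×L_0(6.7) + 9×L_1(6.7) + (-1)×L_2(6.7) + (-3)×L_3(6.7)
P(6.7) = -3.224250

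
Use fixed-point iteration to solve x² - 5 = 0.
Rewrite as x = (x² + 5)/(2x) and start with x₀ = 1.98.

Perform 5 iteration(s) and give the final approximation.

Equation: x² - 5 = 0
Fixed-point form: x = (x² + 5)/(2x)
x₀ = 1.98

x_1 = g(1.980000) = 2.252626
x_2 = g(2.252626) = 2.236129
x_3 = g(2.236129) = 2.236068
x_4 = g(2.236068) = 2.236068
x_5 = g(2.236068) = 2.236068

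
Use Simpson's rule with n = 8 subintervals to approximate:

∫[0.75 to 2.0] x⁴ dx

f(x) = x⁴
a = 0.75, b = 2.0, n = 8
h = (b - a)/n = 0.156250

Simpson's rule: (h/3)[f(x₀) + 4f(x₁) + 2f(x₂) + ... + f(xₙ)]

x_0 = 0.7500, f(x_0) = 0.316406, coefficient = 1
x_1 = 0.9062, f(x_1) = 0.674516, coefficient = 4
x_2 = 1.0625, f(x_2) = 1.274429, coefficient = 2
x_3 = 1.2188, f(x_3) = 2.206269, coefficient = 4
x_4 = 1.3750, f(x_4) = 3.574463, coefficient = 2
x_5 = 1.5312, f(x_5) = 5.497743, coefficient = 4
x_6 = 1.6875, f(x_6) = 8.109146, coefficient = 2
x_7 = 1.8438, f(x_7) = 11.556016, coefficient = 4
x_8 = 2.0000, f(x_8) = 16.000000, coefficient = 1

I ≈ (0.156250/3) × 121.970657 = 6.352638
Exact value: 6.352539
Error: 0.000099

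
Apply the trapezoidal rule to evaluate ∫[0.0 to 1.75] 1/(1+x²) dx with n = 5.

f(x) = 1/(1+x²)
a = 0.0, b = 1.75, n = 5
h = (b - a)/n = 0.350000

Trapezoidal rule: (h/2)[f(x₀) + 2f(x₁) + 2f(x₂) + ... + f(xₙ)]

x_0 = 0.0000, f(x_0) = 1.000000, coefficient = 1
x_1 = 0.3500, f(x_1) = 0.890869, coefficient = 2
x_2 = 0.7000, f(x_2) = 0.671141, coefficient = 2
x_3 = 1.0500, f(x_3) = 0.475624, coefficient = 2
x_4 = 1.4000, f(x_4) = 0.337838, coefficient = 2
x_5 = 1.7500, f(x_5) = 0.246154, coefficient = 1

I ≈ (0.350000/2) × 5.997097 = 1.049492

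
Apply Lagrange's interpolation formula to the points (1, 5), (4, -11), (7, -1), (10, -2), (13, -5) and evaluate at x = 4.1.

Lagrange interpolation formula:
P(x) = Σ yᵢ × Lᵢ(x)
where Lᵢ(x) = Π_{j≠i} (x - xⱼ)/(xᵢ - xⱼ)

L_0(4.1) = (4.1 - 4)/(1 - 4) × (4.1 - 7)/(1 - 7) × (4.1 - 10)/(1 - 10) × (4.1 - 13)/(1 - 13) = -0.007833
L_1(4.1) = (4.1 - 1)/(4 - 1) × (4.1 - 7)/(4 - 7) × (4.1 - 10)/(4 - 10) × (4.1 - 13)/(4 - 13) = 0.971327
L_2(4.1) = (4.1 - 1)/(7 - 1) × (4.1 - 4)/(7 - 4) × (4.1 - 10)/(7 - 10) × (4.1 - 13)/(7 - 13) = 0.050241
L_3(4.1) = (4.1 - 1)/(10 - 1) × (4.1 - 4)/(10 - 4) × (4.1 - 7)/(10 - 7) × (4.1 - 13)/(10 - 13) = -0.016463
L_4(4.1) = (4.1 - 1)/(13 - 1) × (4.1 - 4)/(13 - 4) × (4.1 - 7)/(13 - 7) × (4.1 - 10)/(13 - 10) = 0.002728

P(4.1) = 5×L_0(4.1) + (-11)×L_1(4.1) + (-1)×L_2(4.1) + (-2)×L_3(4.1) + (-5)×L_4(4.1)
P(4.1) = -10.754720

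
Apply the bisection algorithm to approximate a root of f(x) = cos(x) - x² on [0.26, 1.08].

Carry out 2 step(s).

f(x) = cos(x) - x²
Initial interval: [0.26, 1.08]

Iteration 1:
  c_1 = (0.260000 + 1.080000)/2 = 0.670000
  f(c_1) = f(0.670000) = 0.334922
  f(a) × f(c) ≥ 0, new interval: [0.670000, 1.080000]
Iteration 2:
  c_2 = (0.670000 + 1.080000)/2 = 0.875000
  f(c_2) = f(0.875000) = -0.124628
  f(a) × f(c) < 0, new interval: [0.670000, 0.875000]

After 2 iteration(s), the approximation is c_2 = 0.875000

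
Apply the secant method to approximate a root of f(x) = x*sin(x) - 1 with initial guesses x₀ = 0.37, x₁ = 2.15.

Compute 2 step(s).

f(x) = x*sin(x) - 1
x₀ = 0.37, x₁ = 2.15

Secant formula: x_{n+1} = x_n - f(x_n)(x_n - x_{n-1})/(f(x_n) - f(x_{n-1}))

Iteration 1:
  f(0.370000) = -0.866202
  f(2.150000) = 0.799332
  x_2 = 2.150000 - 0.799332×(2.150000 - 0.370000)/(0.799332 - (-0.866202))
       = 1.295733
Iteration 2:
  f(2.150000) = 0.799332
  f(1.295733) = 0.247024
  x_3 = 1.295733 - 0.247024×(1.295733 - 2.150000)/(0.247024 - 0.799332)
       = 0.913657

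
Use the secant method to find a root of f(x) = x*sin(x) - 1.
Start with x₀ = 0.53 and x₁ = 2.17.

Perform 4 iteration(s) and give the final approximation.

f(x) = x*sin(x) - 1
x₀ = 0.53, x₁ = 2.17

Secant formula: x_{n+1} = x_n - f(x_n)(x_n - x_{n-1})/(f(x_n) - f(x_{n-1}))

Iteration 1:
  f(0.530000) = -0.732067
  f(2.170000) = 0.791953
  x_2 = 2.170000 - 0.791953×(2.170000 - 0.530000)/(0.791953 - (-0.732067))
       = 1.317778
Iteration 2:
  f(2.170000) = 0.791953
  f(1.317778) = 0.275822
  x_3 = 1.317778 - 0.275822×(1.317778 - 2.170000)/(0.275822 - 0.791953)
       = 0.862349
Iteration 3:
  f(1.317778) = 0.275822
  f(0.862349) = -0.345156
  x_4 = 0.862349 - (-0.345156)×(0.862349 - 1.317778)/(-0.345156 - 0.275822)
       = 1.115488
Iteration 4:
  f(0.862349) = -0.345156
  f(1.115488) = 0.001849
  x_5 = 1.115488 - 0.001849×(1.115488 - 0.862349)/(0.001849 - (-0.345156))
       = 1.114140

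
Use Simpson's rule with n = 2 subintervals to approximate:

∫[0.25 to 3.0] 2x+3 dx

f(x) = 2x+3
a = 0.25, b = 3.0, n = 2
h = (b - a)/n = 1.375000

Simpson's rule: (h/3)[f(x₀) + 4f(x₁) + 2f(x₂) + ... + f(xₙ)]

x_0 = 0.2500, f(x_0) = 3.500000, coefficient = 1
x_1 = 1.6250, f(x_1) = 6.250000, coefficient = 4
x_2 = 3.0000, f(x_2) = 9.000000, coefficient = 1

I ≈ (1.375000/3) × 37.500000 = 17.187500
Exact value: 17.187500
Error: 0.000000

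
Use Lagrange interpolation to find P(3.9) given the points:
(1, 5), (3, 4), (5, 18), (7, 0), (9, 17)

Lagrange interpolation formula:
P(x) = Σ yᵢ × Lᵢ(x)
where Lᵢ(x) = Π_{j≠i} (x - xⱼ)/(xᵢ - xⱼ)

L_0(3.9) = (3.9 - 3)/(1 - 3) × (3.9 - 5)/(1 - 5) × (3.9 - 7)/(1 - 7) × (3.9 - 9)/(1 - 9) = -0.040760
L_1(3.9) = (3.9 - 1)/(3 - 1) × (3.9 - 5)/(3 - 5) × (3.9 - 7)/(3 - 7) × (3.9 - 9)/(3 - 9) = 0.525353
L_2(3.9) = (3.9 - 1)/(5 - 1) × (3.9 - 3)/(5 - 3) × (3.9 - 7)/(5 - 7) × (3.9 - 9)/(5 - 9) = 0.644752
L_3(3.9) = (3.9 - 1)/(7 - 1) × (3.9 - 3)/(7 - 3) × (3.9 - 5)/(7 - 5) × (3.9 - 9)/(7 - 9) = -0.152522
L_4(3.9) = (3.9 - 1)/(9 - 1) × (3.9 - 3)/(9 - 3) × (3.9 - 5)/(9 - 5) × (3.9 - 7)/(9 - 7) = 0.023177

P(3.9) = 5×L_0(3.9) + 4×L_1(3.9) + 18×L_2(3.9) + 0×L_3(3.9) + 17×L_4(3.9)
P(3.9) = 13.897155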